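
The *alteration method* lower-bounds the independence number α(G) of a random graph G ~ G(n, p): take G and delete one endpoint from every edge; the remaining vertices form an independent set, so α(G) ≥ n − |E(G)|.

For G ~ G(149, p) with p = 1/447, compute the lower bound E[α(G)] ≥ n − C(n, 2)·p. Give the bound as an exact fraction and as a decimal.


E[|E(G)|] = C(149, 2)·p = 11026 · (1/447) = 74/3.
E[α(G)] ≥ n − E[|E(G)|] = 149 − 74/3 = 373/3.
Numerically: ≈ 124.333.
(This is only a lower bound; the true E[α(G)] may be larger.)

E[α(G)] ≥ 373/3 ≈ 124.333.


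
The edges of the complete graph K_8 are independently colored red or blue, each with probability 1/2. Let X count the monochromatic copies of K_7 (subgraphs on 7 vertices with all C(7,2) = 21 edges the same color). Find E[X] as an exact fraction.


Let X = Σ_S X_S over the C(8, 7) = 8 subsets S of size 7, where X_S = 1 if the K_7 on S is monochromatic.
For a fixed S, the K_7 on S has C(7, 2) = 21 edges. P[all 21 edges red] = (1/2)^21, and likewise for blue, so P[monochromatic] = 2·(1/2)^21 = 2^{1 − 21} = 1/1048576.
By linearity of expectation: E[X] = C(8, 7) · 2^{1 − 21} = 8 · 1/1048576 = 1/131072.
Numerically: E[X] ≈ 0.00001.

E[X] = C(8,7)·2^(1−C(7,2)) = 1/131072 ≈ 0.00001.


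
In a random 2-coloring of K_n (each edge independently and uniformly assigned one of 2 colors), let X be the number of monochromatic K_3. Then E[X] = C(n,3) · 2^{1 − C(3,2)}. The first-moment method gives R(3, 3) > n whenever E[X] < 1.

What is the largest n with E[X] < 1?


We need C(n, 3) · 2^{1 − 3} < 1, i.e. C(n, 3) < 2^{3 − 1} = 4.
Check values of n near the boundary:
  n = 3: C(3, 3) = 1; 1 < 4? YES
  n = 4: C(4, 3) = 4; 4 < 4? NO
  n = 5: C(5, 3) = 10; 10 < 4? NO
The largest n with C(n, 3) < 4 is n = 3 (where E[X] = 1/4 ≈ 0.25000). Hence R(3, 3) > 3, i.e. R(3, 3) ≥ 4.

Largest n = 3; hence R(3, 3) > 3.


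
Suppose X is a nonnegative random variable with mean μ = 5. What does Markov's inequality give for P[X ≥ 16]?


μ = E[X] = 5, a = 16.
Markov: P[X ≥ 16] ≤ μ/a = (5)/16 = 5/16.
Numerically: ≈ 0.3125.
(Since a = 16 > μ = 5.0000, the bound 5/16 is < 1 and informative.)

P[X ≥ 16] ≤ 5/16 ≈ 0.3125.


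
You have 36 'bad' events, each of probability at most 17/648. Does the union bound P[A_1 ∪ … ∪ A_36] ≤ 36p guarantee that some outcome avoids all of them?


Union bound: P[∪_{i=1}^{36} A_i] ≤ Σ_i P[A_i] ≤ 36·p = 36·(17/648) = 17/18.
Numerically: 17/18 ≈ 0.944444.
Is 17/18 < 1? YES.
Since P[∪ A_i] ≤ 17/18 < 1, the complement has P[∩ A_i^c] ≥ 1 − 17/18 = 1/18 > 0, so some outcome avoids every A_i.

36·p = 17/18 ≈ 0.944444; existence CERTIFIED by the union bound.


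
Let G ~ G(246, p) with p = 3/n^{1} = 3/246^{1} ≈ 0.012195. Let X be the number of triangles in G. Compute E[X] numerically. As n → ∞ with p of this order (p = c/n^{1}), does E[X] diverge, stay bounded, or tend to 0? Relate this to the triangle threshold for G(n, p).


Number of potential triangles: C(246, 3) = 2450980.
Each occurs with probability p³ ≈ (0.012195)³ ≈ 1.8136707e-06.
By linearity: E[X] = C(246, 3)·p³ ≈ 2450980 · 1.8136707e-06 ≈ 4.44527.
Here α = 1, so p = 3/n is exactly at the triangle threshold p ~ 1/n. Asymptotically E[X] → c³/6 = 3³/6 = 9/2 ≈ 4.50000, a bounded constant. In this regime the triangle count is asymptotically Poisson(c³/6).

E[X] ≈ 4.44527; in regime p = Θ(1/n^{1}) E[X] stays bounded (at the triangle threshold p ~ 1/n).


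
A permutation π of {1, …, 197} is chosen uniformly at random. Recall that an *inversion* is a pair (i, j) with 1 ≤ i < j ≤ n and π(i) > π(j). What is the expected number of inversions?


Write X = Σ X_I over the C(197, 2) = 19306 pairs i < j, with X_I the indicator of one inversion.
There are 19306 indicators.
For each fixed pair i < j, the values π(i) and π(j) are two distinct elements of {1, …, 197} in uniformly random order; by symmetry P[π(i) > π(j)] = 1/2.
By linearity: E[X] = 19306 · (1/2) = C(197, 2) · (1/2) = 19306/2 = 9653 ≈ 9653.00000.

E[X] = 9653 = 9653.00000.


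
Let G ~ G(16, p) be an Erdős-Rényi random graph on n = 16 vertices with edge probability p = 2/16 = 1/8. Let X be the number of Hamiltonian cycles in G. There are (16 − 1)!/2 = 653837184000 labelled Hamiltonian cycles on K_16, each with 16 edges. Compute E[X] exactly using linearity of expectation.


K_16 has (16 − 1)!/2 = 653837184000 labelled Hamiltonian cycles.
For each such Hamiltonian cycle H, let X_H = 1 if all 16 edges of H are present in G. Then P[X_H = 1] = p^{16} = (1/8)^{16} = 1/281474976710656.
Summing the indicators: E[X] = Σ_H E[X_H] = 653837184000 · p^{16} = 653837184000 · 1/281474976710656 = 638512875/274877906944.
Numerically: E[X] ≈ 0.002323.

E[X] = 653837184000 · (1/8)^{16} = 638512875/274877906944 ≈ 0.002323.


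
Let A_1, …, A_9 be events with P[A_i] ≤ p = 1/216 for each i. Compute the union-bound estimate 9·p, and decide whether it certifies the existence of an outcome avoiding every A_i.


Union bound: P[∪_{i=1}^{9} A_i] ≤ Σ_i P[A_i] ≤ 9·p = 9·(1/216) = 1/24.
Numerically: 1/24 ≈ 0.042.
Is 1/24 < 1? YES.
Since P[∪ A_i] ≤ 1/24 < 1, the complement has P[∩ A_i^c] ≥ 1 − 1/24 = 23/24 > 0, so some outcome avoids every A_i.

9·p = 1/24 ≈ 0.042; existence CERTIFIED by the union bound.


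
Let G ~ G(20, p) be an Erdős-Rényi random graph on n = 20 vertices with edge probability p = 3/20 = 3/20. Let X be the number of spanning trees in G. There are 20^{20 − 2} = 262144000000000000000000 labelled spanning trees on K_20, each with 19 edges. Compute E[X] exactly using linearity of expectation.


K_20 has 20^{20 − 2} = 262144000000000000000000 labelled spanning trees.
For each such spanning tree H, let X_H = 1 if all 19 edges of H are present in G. Then P[X_H = 1] = p^{19} = (3/20)^{19} = 1162261467/5242880000000000000000000.
By linearity: E[X] = Σ_H E[X_H] = 262144000000000000000000 · p^{19} = 262144000000000000000000 · 1162261467/5242880000000000000000000 = 1162261467/20.
Numerically: E[X] ≈ 5.811e+07.

E[X] = 262144000000000000000000 · (3/20)^{19} = 1162261467/20 ≈ 5.811e+07.


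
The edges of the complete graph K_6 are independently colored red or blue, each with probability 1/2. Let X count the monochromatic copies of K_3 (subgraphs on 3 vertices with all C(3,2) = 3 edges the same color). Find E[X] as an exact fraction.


Let X = Σ_S X_S over the C(6, 3) = 20 subsets S of size 3, where X_S = 1 if the K_3 on S is monochromatic.
For a fixed S, the K_3 on S has C(3, 2) = 3 edges. P[all 3 edges red] = (1/2)^3, and likewise for blue, so P[monochromatic] = 2·(1/2)^3 = 2^{1 − 3} = 1/4.
Summing: E[X] = C(6, 3) · 2^{1 − 3} = 20 · 1/4 = 5.
Numerically: E[X] ≈ 5.000000.

E[X] = C(6,3)·2^(1−C(3,2)) = 5 ≈ 5.000000.


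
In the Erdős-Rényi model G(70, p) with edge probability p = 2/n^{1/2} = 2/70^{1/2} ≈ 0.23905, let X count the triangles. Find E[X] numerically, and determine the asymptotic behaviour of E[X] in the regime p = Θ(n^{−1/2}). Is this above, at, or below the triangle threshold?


Number of potential triangles: C(70, 3) = 54740.
Each occurs with probability p³ ≈ (0.23905)³ ≈ 1.3659756e-02.
By linearity: E[X] = C(70, 3)·p³ ≈ 54740 · 1.3659756e-02 ≈ 747.73502.
Since α = 1/2 < 1, p = c/n^{1/2} ≫ 1/n is above the triangle threshold p ~ 1/n. Asymptotically E[X] ~ (c³/6)·n^{3(1−α)} = (2³/6)·n^{1.5} → ∞; triangles are abundant w.h.p.

E[X] ≈ 747.73502; in regime p = Θ(1/n^{1/2}) E[X] diverges (above the triangle threshold p ~ 1/n).


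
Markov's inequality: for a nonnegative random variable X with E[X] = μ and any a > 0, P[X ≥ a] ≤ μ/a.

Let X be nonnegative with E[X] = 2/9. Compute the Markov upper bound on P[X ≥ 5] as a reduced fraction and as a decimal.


μ = E[X] = 2/9, a = 5.
Markov: P[X ≥ 5] ≤ μ/a = (2/9)/5 = 2/45.
Numerically: ≈ 0.04444.
(Since a = 5 > μ = 0.22222, the bound 2/45 is < 1 and informative.)

P[X ≥ 5] ≤ 2/45 ≈ 0.04444.


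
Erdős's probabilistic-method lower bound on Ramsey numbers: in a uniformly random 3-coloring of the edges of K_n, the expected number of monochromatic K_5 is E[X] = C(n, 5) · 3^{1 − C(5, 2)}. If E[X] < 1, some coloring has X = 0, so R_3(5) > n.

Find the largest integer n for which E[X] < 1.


We need C(n, 5) · 3^{1 − 10} < 1, i.e. C(n, 5) < 3^{10 − 1} = 19683.
Check values of n near the boundary:
  n = 17: C(17, 5) = 6188; 6188 < 19683? YES
  n = 18: C(18, 5) = 8568; 8568 < 19683? YES
  n = 19: C(19, 5) = 11628; 11628 < 19683? YES
  n = 20: C(20, 5) = 15504; 15504 < 19683? YES
  n = 21: C(21, 5) = 20349; 20349 < 19683? NO
The largest n with C(n, 5) < 19683 is n = 20 (where E[X] = 5168/6561 ≈ 0.78768). Hence R_3(5) > 20, i.e. R_3(5) ≥ 21.

Largest n = 20; hence R_3(5) > 20.


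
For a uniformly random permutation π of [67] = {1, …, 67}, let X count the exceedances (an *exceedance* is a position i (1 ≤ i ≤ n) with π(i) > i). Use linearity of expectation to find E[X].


Write X = Σ_{i=1}^{67} X_i, where X_i = 1_{π(i) > i}.
For each fixed i, π(i) is uniform over {1, …, 67} (marginal of a uniform permutation), so P[π(i) > i] = (n − i)/n. Summing: Σ_{i=1}^{67} (n − i)/n = (0 + 1 + … + 66)/67 = 67(67 − 1)/(2·67) = (67 − 1)/2.
Hence E[X] = Σ_{i=1}^{67} (67 − i)/67 = 33 ≈ 33.00000.

E[X] = 33 = 33.00000.


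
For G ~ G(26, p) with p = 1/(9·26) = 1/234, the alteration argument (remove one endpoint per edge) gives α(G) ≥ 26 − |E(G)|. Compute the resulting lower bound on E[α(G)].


E[|E(G)|] = C(26, 2)·p = 325 · (1/234) = 25/18.
E[α(G)] ≥ n − E[|E(G)|] = 26 − 25/18 = 443/18.
Numerically: ≈ 24.611.
(This is only a lower bound; the true E[α(G)] may be larger.)

E[α(G)] ≥ 443/18 ≈ 24.611.


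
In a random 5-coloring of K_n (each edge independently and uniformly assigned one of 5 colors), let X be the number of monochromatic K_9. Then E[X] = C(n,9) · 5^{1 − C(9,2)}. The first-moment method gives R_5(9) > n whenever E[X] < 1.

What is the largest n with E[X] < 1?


We need C(n, 9) · 5^{1 − 36} < 1, i.e. C(n, 9) < 5^{36 − 1} = 2910383045673370361328125.
Check values of n near the boundary:
  n = 2170: C(2170, 9) = 2891746779868845075610510; 2891746779868845075610510 < 2910383045673370361328125? YES
  n = 2171: C(2171, 9) = 2903784578674959601827205; 2903784578674959601827205 < 2910383045673370361328125? YES
  n = 2172: C(2172, 9) = 2915866900084148060642020; 2915866900084148060642020 < 2910383045673370361328125? NO
  n = 2173: C(2173, 9) = 2927993888115921319674265; 2927993888115921319674265 < 2910383045673370361328125? NO
  n = 2174: C(2174, 9) = 2940165687188920530702934; 2940165687188920530702934 < 2910383045673370361328125? NO
The largest n with C(n, 9) < 2910383045673370361328125 is n = 2171 (where E[X] = 580756915734991920365441/582076609134674072265625 ≈ 0.99773). Hence R_5(9) > 2171, i.e. R_5(9) ≥ 2172.

Largest n = 2171; hence R_5(9) > 2171.


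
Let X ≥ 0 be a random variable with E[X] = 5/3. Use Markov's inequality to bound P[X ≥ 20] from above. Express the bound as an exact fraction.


μ = E[X] = 5/3, a = 20.
Markov: P[X ≥ 20] ≤ μ/a = (5/3)/20 = 1/12.
Numerically: ≈ 0.0833.
(Since a = 20 > μ = 1.6667, the bound 1/12 is < 1 and informative.)

P[X ≥ 20] ≤ 1/12 ≈ 0.0833.


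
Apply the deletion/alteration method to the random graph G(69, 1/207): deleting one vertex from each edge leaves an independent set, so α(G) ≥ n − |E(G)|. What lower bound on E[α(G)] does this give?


E[|E(G)|] = C(69, 2)·p = 2346 · (1/207) = 34/3.
E[α(G)] ≥ n − E[|E(G)|] = 69 − 34/3 = 173/3.
Numerically: ≈ 57.666667.
(This is only a lower bound; the true E[α(G)] may be larger.)

E[α(G)] ≥ 173/3 ≈ 57.666667.


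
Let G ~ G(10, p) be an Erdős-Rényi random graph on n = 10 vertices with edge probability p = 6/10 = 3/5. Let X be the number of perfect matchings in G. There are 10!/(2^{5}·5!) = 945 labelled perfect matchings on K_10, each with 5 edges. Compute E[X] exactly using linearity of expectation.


K_10 has 10!/(2^{5}·5!) = 945 labelled perfect matchings.
For each such perfect matching H, let X_H = 1 if all 5 edges of H are present in G. Then P[X_H = 1] = p^{5} = (3/5)^{5} = 243/3125.
Summing the indicators: E[X] = Σ_H E[X_H] = 945 · p^{5} = 945 · 243/3125 = 45927/625.
Numerically: E[X] ≈ 73.5.

E[X] = 945 · (3/5)^{5} = 45927/625 ≈ 73.5.


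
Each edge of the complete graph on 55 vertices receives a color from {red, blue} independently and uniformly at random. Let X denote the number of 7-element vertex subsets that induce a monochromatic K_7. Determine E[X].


Let X = Σ_S X_S over the C(55, 7) = 202927725 subsets S of size 7, where X_S = 1 if the K_7 on S is monochromatic.
For a fixed S, the K_7 on S has C(7, 2) = 21 edges. P[all 21 edges red] = (1/2)^21, and likewise for blue, so P[monochromatic] = 2·(1/2)^21 = 2^{1 − 21} = 1/1048576.
Summing: E[X] = C(55, 7) · 2^{1 − 21} = 202927725 · 1/1048576 = 202927725/1048576.
Numerically: E[X] ≈ 193.52696.

E[X] = C(55,7)·2^(1−C(7,2)) = 202927725/1048576 ≈ 193.52696.


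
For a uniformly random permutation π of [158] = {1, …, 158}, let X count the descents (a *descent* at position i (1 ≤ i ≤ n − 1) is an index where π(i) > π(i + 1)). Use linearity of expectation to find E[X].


Write X = Σ X_I over i = 1, …, 157, with X_I the indicator of one descent.
There are 157 indicators.
For each fixed i, the pair (π(i), π(i+1)) is a uniformly random ordered pair of distinct values from {1, …, 158}; by symmetry P[π(i) > π(i+1)] = 1/2.
By linearity: E[X] = 157 · (1/2) = (158 − 1) · (1/2) = 157/2 ≈ 78.500.

E[X] = 157/2 = 78.500.


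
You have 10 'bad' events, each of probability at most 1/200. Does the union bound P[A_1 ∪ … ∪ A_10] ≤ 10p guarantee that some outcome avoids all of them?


Union bound: P[∪_{i=1}^{10} A_i] ≤ Σ_i P[A_i] ≤ 10·p = 10·(1/200) = 1/20.
Numerically: 1/20 ≈ 0.0500.
Is 1/20 < 1? YES.
Since P[∪ A_i] ≤ 1/20 < 1, the complement has P[∩ A_i^c] ≥ 1 − 1/20 = 19/20 > 0, so some outcome avoids every A_i.

10·p = 1/20 ≈ 0.0500; existence CERTIFIED by the union bound.


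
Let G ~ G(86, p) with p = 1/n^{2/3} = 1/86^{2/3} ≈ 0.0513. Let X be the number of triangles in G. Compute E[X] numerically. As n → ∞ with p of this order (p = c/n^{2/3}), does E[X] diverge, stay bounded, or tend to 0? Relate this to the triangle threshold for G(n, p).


Number of potential triangles: C(86, 3) = 102340.
Each occurs with probability p³ ≈ (0.0513)³ ≈ 1.35208e-04.
By linearity: E[X] = C(86, 3)·p³ ≈ 102340 · 1.35208e-04 ≈ 13.837.
Since α = 2/3 < 1, p = c/n^{2/3} ≫ 1/n is above the triangle threshold p ~ 1/n. Asymptotically E[X] ~ (c³/6)·n^{3(1−α)} = (1³/6)·n^{1} → ∞; triangles are abundant w.h.p.

E[X] ≈ 13.837; in regime p = Θ(1/n^{2/3}) E[X] diverges (above the triangle threshold p ~ 1/n).


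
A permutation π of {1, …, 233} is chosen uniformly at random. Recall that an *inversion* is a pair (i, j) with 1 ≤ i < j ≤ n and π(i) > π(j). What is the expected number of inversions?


Write X = Σ X_I over the C(233, 2) = 27028 pairs i < j, with X_I the indicator of one inversion.
There are 27028 indicators.
For each fixed pair i < j, the values π(i) and π(j) are two distinct elements of {1, …, 233} in uniformly random order; by symmetry P[π(i) > π(j)] = 1/2.
By linearity: E[X] = 27028 · (1/2) = C(233, 2) · (1/2) = 27028/2 = 13514 ≈ 13514.000.

E[X] = 13514 = 13514.000.


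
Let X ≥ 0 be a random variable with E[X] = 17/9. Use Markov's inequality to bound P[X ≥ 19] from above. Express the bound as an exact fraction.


μ = E[X] = 17/9, a = 19.
Markov: P[X ≥ 19] ≤ μ/a = (17/9)/19 = 17/171.
Numerically: ≈ 0.0994.
(Since a = 19 > μ = 1.8889, the bound 17/171 is < 1 and informative.)

P[X ≥ 19] ≤ 17/171 ≈ 0.0994.


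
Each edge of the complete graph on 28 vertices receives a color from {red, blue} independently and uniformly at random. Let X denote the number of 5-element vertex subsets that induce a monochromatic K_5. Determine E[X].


Let X = Σ_S X_S over the C(28, 5) = 98280 subsets S of size 5, where X_S = 1 if the K_5 on S is monochromatic.
For a fixed S, the K_5 on S has C(5, 2) = 10 edges. P[all 10 edges red] = (1/2)^10, and likewise for blue, so P[monochromatic] = 2·(1/2)^10 = 2^{1 − 10} = 1/512.
Summing: E[X] = C(28, 5) · 2^{1 − 10} = 98280 · 1/512 = 12285/64.
Numerically: E[X] ≈ 191.953.

E[X] = C(28,5)·2^(1−C(5,2)) = 12285/64 ≈ 191.953.


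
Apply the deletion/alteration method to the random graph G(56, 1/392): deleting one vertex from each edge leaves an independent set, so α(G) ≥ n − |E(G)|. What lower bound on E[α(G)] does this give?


E[|E(G)|] = C(56, 2)·p = 1540 · (1/392) = 55/14.
E[α(G)] ≥ n − E[|E(G)|] = 56 − 55/14 = 729/14.
Numerically: ≈ 52.071.
(This is only a lower bound; the true E[α(G)] may be larger.)

E[α(G)] ≥ 729/14 ≈ 52.071.


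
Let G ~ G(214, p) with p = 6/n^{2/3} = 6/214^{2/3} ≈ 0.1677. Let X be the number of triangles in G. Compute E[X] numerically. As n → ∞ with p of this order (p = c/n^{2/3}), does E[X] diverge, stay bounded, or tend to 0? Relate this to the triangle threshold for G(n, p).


Number of potential triangles: C(214, 3) = 1610564.
Each occurs with probability p³ ≈ (0.1677)³ ≈ 4.716569e-03.
By linearity: E[X] = C(214, 3)·p³ ≈ 1610564 · 4.716569e-03 ≈ 7596.3364.
Since α = 2/3 < 1, p = c/n^{2/3} ≫ 1/n is above the triangle threshold p ~ 1/n. Asymptotically E[X] ~ (c³/6)·n^{3(1−α)} = (6³/6)·n^{1} → ∞; triangles are abundant w.h.p.

E[X] ≈ 7596.3364; in regime p = Θ(1/n^{2/3}) E[X] diverges (above the triangle threshold p ~ 1/n).


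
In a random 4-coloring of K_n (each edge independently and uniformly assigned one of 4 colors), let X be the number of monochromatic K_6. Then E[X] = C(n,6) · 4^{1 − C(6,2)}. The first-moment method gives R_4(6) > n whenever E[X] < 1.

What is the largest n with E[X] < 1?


We need C(n, 6) · 4^{1 − 15} < 1, i.e. C(n, 6) < 4^{15 − 1} = 268435456.
Check values of n near the boundary:
  n = 74: C(74, 6) = 185250786; 185250786 < 268435456? YES
  n = 75: C(75, 6) = 201359550; 201359550 < 268435456? YES
  n = 76: C(76, 6) = 218618940; 218618940 < 268435456? YES
  n = 77: C(77, 6) = 237093780; 237093780 < 268435456? YES
  n = 78: C(78, 6) = 256851595; 256851595 < 268435456? YES
  n = 79: C(79, 6) = 277962685; 277962685 < 268435456? NO
  n = 80: C(80, 6) = 300500200; 300500200 < 268435456? NO
  n = 81: C(81, 6) = 324540216; 324540216 < 268435456? NO
The largest n with C(n, 6) < 268435456 is n = 78 (where E[X] = 256851595/268435456 ≈ 0.956847). Hence R_4(6) > 78, i.e. R_4(6) ≥ 79.

Largest n = 78; hence R_4(6) > 78.


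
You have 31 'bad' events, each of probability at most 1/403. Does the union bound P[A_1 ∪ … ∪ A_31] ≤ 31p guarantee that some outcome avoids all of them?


Union bound: P[∪_{i=1}^{31} A_i] ≤ Σ_i P[A_i] ≤ 31·p = 31·(1/403) = 1/13.
Numerically: 1/13 ≈ 0.07692.
Is 1/13 < 1? YES.
Since P[∪ A_i] ≤ 1/13 < 1, the complement has P[∩ A_i^c] ≥ 1 − 1/13 = 12/13 > 0, so some outcome avoids every A_i.

31·p = 1/13 ≈ 0.07692; existence CERTIFIED by the union bound.


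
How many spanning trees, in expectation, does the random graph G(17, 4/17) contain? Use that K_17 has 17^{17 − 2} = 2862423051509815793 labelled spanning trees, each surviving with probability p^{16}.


K_17 has 17^{17 − 2} = 2862423051509815793 labelled spanning trees.
For each such spanning tree H, let X_H = 1 if all 16 edges of H are present in G. Then P[X_H = 1] = p^{16} = (4/17)^{16} = 4294967296/48661191875666868481.
Summing the indicators: E[X] = Σ_H E[X_H] = 2862423051509815793 · p^{16} = 2862423051509815793 · 4294967296/48661191875666868481 = 4294967296/17.
Numerically: E[X] ≈ 2.52645e+08.

E[X] = 2862423051509815793 · (4/17)^{16} = 4294967296/17 ≈ 2.52645e+08.


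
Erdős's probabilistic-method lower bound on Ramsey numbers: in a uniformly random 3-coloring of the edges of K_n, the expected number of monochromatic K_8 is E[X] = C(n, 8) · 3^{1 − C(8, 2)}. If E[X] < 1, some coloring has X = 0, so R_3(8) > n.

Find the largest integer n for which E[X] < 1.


We need C(n, 8) · 3^{1 − 28} < 1, i.e. C(n, 8) < 3^{28 − 1} = 7625597484987.
Check values of n near the boundary:
  n = 152: C(152, 8) = 5859727868575; 5859727868575 < 7625597484987? YES
  n = 153: C(153, 8) = 6183023199255; 6183023199255 < 7625597484987? YES
  n = 154: C(154, 8) = 6521818990995; 6521818990995 < 7625597484987? YES
  n = 155: C(155, 8) = 6876747915675; 6876747915675 < 7625597484987? YES
  n = 156: C(156, 8) = 7248464019225; 7248464019225 < 7625597484987? YES
  n = 157: C(157, 8) = 7637643295425; 7637643295425 < 7625597484987? NO
The largest n with C(n, 8) < 7625597484987 is n = 156 (where E[X] = 805384891025/847288609443 ≈ 0.950544). Hence R_3(8) > 156, i.e. R_3(8) ≥ 157.

Largest n = 156; hence R_3(8) > 156.


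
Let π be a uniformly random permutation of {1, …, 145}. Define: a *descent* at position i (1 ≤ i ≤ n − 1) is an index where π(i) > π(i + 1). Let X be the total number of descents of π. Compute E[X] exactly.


Write X = Σ X_I over i = 1, …, 144, with X_I the indicator of one descent.
There are 144 indicators.
For each fixed i, the pair (π(i), π(i+1)) is a uniformly random ordered pair of distinct values from {1, …, 145}; by symmetry P[π(i) > π(i+1)] = 1/2.
By linearity: E[X] = 144 · (1/2) = (145 − 1) · (1/2) = 72 ≈ 72.00000.

E[X] = 72 = 72.00000.


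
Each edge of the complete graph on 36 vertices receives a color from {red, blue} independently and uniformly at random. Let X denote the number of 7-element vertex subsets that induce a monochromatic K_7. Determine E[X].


Let X = Σ_S X_S over the C(36, 7) = 8347680 subsets S of size 7, where X_S = 1 if the K_7 on S is monochromatic.
For a fixed S, the K_7 on S has C(7, 2) = 21 edges. P[all 21 edges red] = (1/2)^21, and likewise for blue, so P[monochromatic] = 2·(1/2)^21 = 2^{1 − 21} = 1/1048576.
By linearity: E[X] = C(36, 7) · 2^{1 − 21} = 8347680 · 1/1048576 = 260865/32768.
Numerically: E[X] ≈ 7.960968.

E[X] = C(36,7)·2^(1−C(7,2)) = 260865/32768 ≈ 7.960968.


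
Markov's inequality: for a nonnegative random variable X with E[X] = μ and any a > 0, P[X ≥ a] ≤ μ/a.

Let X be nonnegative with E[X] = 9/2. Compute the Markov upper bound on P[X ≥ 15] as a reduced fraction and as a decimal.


μ = E[X] = 9/2, a = 15.
Markov: P[X ≥ 15] ≤ μ/a = (9/2)/15 = 3/10.
Numerically: ≈ 0.3000.
(Since a = 15 > μ = 4.5000, the bound 3/10 is < 1 and informative.)

P[X ≥ 15] ≤ 3/10 ≈ 0.3000.


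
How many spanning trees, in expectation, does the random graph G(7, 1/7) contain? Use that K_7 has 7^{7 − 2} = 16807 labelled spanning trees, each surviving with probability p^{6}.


K_7 has 7^{7 − 2} = 16807 labelled spanning trees.
For each such spanning tree H, let X_H = 1 if all 6 edges of H are present in G. Then P[X_H = 1] = p^{6} = (1/7)^{6} = 1/117649.
By linearity of expectation: E[X] = Σ_H E[X_H] = 16807 · p^{6} = 16807 · 1/117649 = 1/7.
Numerically: E[X] ≈ 0.1429.

E[X] = 16807 · (1/7)^{6} = 1/7 ≈ 0.1429.


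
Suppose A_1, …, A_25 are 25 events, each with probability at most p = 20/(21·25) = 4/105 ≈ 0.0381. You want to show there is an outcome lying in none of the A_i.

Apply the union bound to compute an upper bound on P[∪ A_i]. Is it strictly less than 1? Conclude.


Union bound: P[∪_{i=1}^{25} A_i] ≤ Σ_i P[A_i] ≤ 25·p = 25·(4/105) = 20/21.
Numerically: 20/21 ≈ 0.9524.
Is 20/21 < 1? YES.
Since P[∪ A_i] ≤ 20/21 < 1, the complement has P[∩ A_i^c] ≥ 1 − 20/21 = 1/21 > 0, so some outcome avoids every A_i.

25·p = 20/21 ≈ 0.9524; existence CERTIFIED by the union bound.


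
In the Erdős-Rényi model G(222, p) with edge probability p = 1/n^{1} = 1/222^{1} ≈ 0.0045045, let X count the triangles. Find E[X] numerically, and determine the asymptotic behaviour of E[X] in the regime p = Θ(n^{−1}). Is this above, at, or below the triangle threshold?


Number of potential triangles: C(222, 3) = 1798940.
Each occurs with probability p³ ≈ (0.0045045)³ ≈ 9.1398923e-08.
By linearity: E[X] = C(222, 3)·p³ ≈ 1798940 · 9.1398923e-08 ≈ 0.16442.
Here α = 1, so p = 1/n is exactly at the triangle threshold p ~ 1/n. Asymptotically E[X] → c³/6 = 1³/6 = 1/6 ≈ 0.16667, a bounded constant. In this regime the triangle count is asymptotically Poisson(c³/6).

E[X] ≈ 0.16442; in regime p = Θ(1/n^{1}) E[X] stays bounded (at the triangle threshold p ~ 1/n).


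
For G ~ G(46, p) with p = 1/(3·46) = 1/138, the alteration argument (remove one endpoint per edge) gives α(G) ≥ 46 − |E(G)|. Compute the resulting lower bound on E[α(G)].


E[|E(G)|] = C(46, 2)·p = 1035 · (1/138) = 15/2.
E[α(G)] ≥ n − E[|E(G)|] = 46 − 15/2 = 77/2.
Numerically: ≈ 38.50000.
(This is only a lower bound; the true E[α(G)] may be larger.)

E[α(G)] ≥ 77/2 ≈ 38.50000.


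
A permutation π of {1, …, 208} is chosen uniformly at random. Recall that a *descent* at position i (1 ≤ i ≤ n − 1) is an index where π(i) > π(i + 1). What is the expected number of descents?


Write X = Σ X_I over i = 1, …, 207, with X_I the indicator of one descent.
There are 207 indicators.
For each fixed i, the pair (π(i), π(i+1)) is a uniformly random ordered pair of distinct values from {1, …, 208}; by symmetry P[π(i) > π(i+1)] = 1/2.
By linearity: E[X] = 207 · (1/2) = (208 − 1) · (1/2) = 207/2 ≈ 103.500000.

E[X] = 207/2 = 103.500000.


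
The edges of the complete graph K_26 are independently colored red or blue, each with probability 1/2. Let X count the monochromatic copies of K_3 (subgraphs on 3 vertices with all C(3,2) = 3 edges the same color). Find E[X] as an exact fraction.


Let X = Σ_S X_S over the C(26, 3) = 2600 subsets S of size 3, where X_S = 1 if the K_3 on S is monochromatic.
For a fixed S, the K_3 on S has C(3, 2) = 3 edges. P[all 3 edges red] = (1/2)^3, and likewise for blue, so P[monochromatic] = 2·(1/2)^3 = 2^{1 − 3} = 1/4.
By linearity of expectation: E[X] = C(26, 3) · 2^{1 − 3} = 2600 · 1/4 = 650.
Numerically: E[X] ≈ 650.0000.

E[X] = C(26,3)·2^(1−C(3,2)) = 650 ≈ 650.0000.


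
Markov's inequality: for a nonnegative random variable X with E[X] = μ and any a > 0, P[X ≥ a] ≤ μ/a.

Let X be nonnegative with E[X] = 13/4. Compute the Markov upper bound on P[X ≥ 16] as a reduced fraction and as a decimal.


μ = E[X] = 13/4, a = 16.
Markov: P[X ≥ 16] ≤ μ/a = (13/4)/16 = 13/64.
Numerically: ≈ 0.203125.
(Since a = 16 > μ = 3.250000, the bound 13/64 is < 1 and informative.)

P[X ≥ 16] ≤ 13/64 ≈ 0.203125.


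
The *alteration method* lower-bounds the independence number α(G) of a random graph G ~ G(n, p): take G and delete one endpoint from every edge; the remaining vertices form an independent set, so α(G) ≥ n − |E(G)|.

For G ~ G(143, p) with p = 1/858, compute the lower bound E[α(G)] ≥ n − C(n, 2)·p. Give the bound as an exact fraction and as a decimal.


E[|E(G)|] = C(143, 2)·p = 10153 · (1/858) = 71/6.
E[α(G)] ≥ n − E[|E(G)|] = 143 − 71/6 = 787/6.
Numerically: ≈ 131.167.
(This is only a lower bound; the true E[α(G)] may be larger.)

E[α(G)] ≥ 787/6 ≈ 131.167.


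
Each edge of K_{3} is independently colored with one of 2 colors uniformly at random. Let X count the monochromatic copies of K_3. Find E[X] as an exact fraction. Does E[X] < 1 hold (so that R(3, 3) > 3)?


E[X] = C(3, 3) · 2^{1 − 3} = 1 · 2^{−2} = 1/4.
As a reduced fraction: E[X] = 1/4 ≈ 0.250000.
Is E[X] < 1? YES.
Since E[X] < 1, there exists a 2-coloring of K_{3} with no monochromatic K_3; hence R(3, 3) > 3.

E[X] = 1/4 ≈ 0.250000; E[X] < 1, so R(3, 3) > 3.


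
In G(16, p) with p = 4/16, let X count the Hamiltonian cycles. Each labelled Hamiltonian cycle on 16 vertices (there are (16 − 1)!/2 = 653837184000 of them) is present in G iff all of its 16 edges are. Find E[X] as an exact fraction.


K_16 has (16 − 1)!/2 = 653837184000 labelled Hamiltonian cycles.
For each such Hamiltonian cycle H, let X_H = 1 if all 16 edges of H are present in G. Then P[X_H = 1] = p^{16} = (1/4)^{16} = 1/4294967296.
Summing the indicators: E[X] = Σ_H E[X_H] = 653837184000 · p^{16} = 653837184000 · 1/4294967296 = 638512875/4194304.
Numerically: E[X] ≈ 152.

E[X] = 653837184000 · (1/4)^{16} = 638512875/4194304 ≈ 152.


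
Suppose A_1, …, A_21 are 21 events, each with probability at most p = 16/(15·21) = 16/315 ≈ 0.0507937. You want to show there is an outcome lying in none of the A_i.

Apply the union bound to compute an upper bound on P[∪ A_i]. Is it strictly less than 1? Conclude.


Union bound: P[∪_{i=1}^{21} A_i] ≤ Σ_i P[A_i] ≤ 21·p = 21·(16/315) = 16/15.
Numerically: 16/15 ≈ 1.0666667.
Is 16/15 < 1? NO.
Since the bound 16/15 is ≥ 1, the union bound is uninformative here; it does NOT by itself certify existence.

21·p = 16/15 ≈ 1.0666667; existence NOT certified by the union bound.


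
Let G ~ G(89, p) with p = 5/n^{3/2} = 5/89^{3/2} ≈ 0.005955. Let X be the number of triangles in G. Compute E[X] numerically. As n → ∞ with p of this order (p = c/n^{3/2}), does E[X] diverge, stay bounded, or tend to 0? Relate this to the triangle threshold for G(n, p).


Number of potential triangles: C(89, 3) = 113564.
Each occurs with probability p³ ≈ (0.005955)³ ≈ 2.1118107e-07.
By linearity: E[X] = C(89, 3)·p³ ≈ 113564 · 2.1118107e-07 ≈ 0.02398.
Since α = 3/2 > 1, p = c/n^{3/2} = o(1/n) is below the triangle threshold p ~ 1/n. Asymptotically E[X] ~ (c³/6)·n^{3(1−α)} = (5³/6)·n^{-1.5} → 0, so by Markov's inequality G has no triangles w.h.p.

E[X] ≈ 0.02398; in regime p = Θ(1/n^{3/2}) E[X] tends to 0 (below the triangle threshold p ~ 1/n).


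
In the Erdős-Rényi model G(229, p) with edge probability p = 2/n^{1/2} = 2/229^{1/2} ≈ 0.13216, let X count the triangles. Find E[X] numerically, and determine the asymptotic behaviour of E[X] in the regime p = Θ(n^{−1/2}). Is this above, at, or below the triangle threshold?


Number of potential triangles: C(229, 3) = 1975354.
Each occurs with probability p³ ≈ (0.13216)³ ≈ 2.3085366e-03.
By linearity: E[X] = C(229, 3)·p³ ≈ 1975354 · 2.3085366e-03 ≈ 4560.17700.
Since α = 1/2 < 1, p = c/n^{1/2} ≫ 1/n is above the triangle threshold p ~ 1/n. Asymptotically E[X] ~ (c³/6)·n^{3(1−α)} = (2³/6)·n^{1.5} → ∞; triangles are abundant w.h.p.

E[X] ≈ 4560.17700; in regime p = Θ(1/n^{1/2}) E[X] diverges (above the triangle threshold p ~ 1/n).


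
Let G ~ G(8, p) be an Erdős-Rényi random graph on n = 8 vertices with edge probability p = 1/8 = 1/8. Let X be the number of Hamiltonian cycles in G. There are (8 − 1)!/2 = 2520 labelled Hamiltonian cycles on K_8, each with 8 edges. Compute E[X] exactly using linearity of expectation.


K_8 has (8 − 1)!/2 = 2520 labelled Hamiltonian cycles.
For each such Hamiltonian cycle H, let X_H = 1 if all 8 edges of H are present in G. Then P[X_H = 1] = p^{8} = (1/8)^{8} = 1/16777216.
By linearity: E[X] = Σ_H E[X_H] = 2520 · p^{8} = 2520 · 1/16777216 = 315/2097152.
Numerically: E[X] ≈ 0.0001502.

E[X] = 2520 · (1/8)^{8} = 315/2097152 ≈ 0.0001502.


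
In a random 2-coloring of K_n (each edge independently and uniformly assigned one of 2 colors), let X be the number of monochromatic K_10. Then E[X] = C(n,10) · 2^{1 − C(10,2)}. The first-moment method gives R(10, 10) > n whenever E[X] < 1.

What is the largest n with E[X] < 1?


We need C(n, 10) · 2^{1 − 45} < 1, i.e. C(n, 10) < 2^{45 − 1} = 17592186044416.
Check values of n near the boundary:
  n = 97: C(97, 10) = 12576469727536; 12576469727536 < 17592186044416? YES
  n = 98: C(98, 10) = 14005614014756; 14005614014756 < 17592186044416? YES
  n = 99: C(99, 10) = 15579278510796; 15579278510796 < 17592186044416? YES
  n = 100: C(100, 10) = 17310309456440; 17310309456440 < 17592186044416? YES
  n = 101: C(101, 10) = 19212541264840; 19212541264840 < 17592186044416? NO
The largest n with C(n, 10) < 17592186044416 is n = 100 (where E[X] = 2163788682055/2199023255552 ≈ 0.983977). Hence R(10, 10) > 100, i.e. R(10, 10) ≥ 101.

Largest n = 100; hence R(10, 10) > 100.


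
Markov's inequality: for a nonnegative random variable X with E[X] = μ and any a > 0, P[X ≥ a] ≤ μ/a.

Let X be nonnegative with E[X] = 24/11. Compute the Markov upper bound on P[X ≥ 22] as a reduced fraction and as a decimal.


μ = E[X] = 24/11, a = 22.
Markov: P[X ≥ 22] ≤ μ/a = (24/11)/22 = 12/121.
Numerically: ≈ 0.099174.
(Since a = 22 > μ = 2.181818, the bound 12/121 is < 1 and informative.)

P[X ≥ 22] ≤ 12/121 ≈ 0.099174.


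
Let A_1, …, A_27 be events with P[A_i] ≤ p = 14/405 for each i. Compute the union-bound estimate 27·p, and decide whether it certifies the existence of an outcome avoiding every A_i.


Union bound: P[∪_{i=1}^{27} A_i] ≤ Σ_i P[A_i] ≤ 27·p = 27·(14/405) = 14/15.
Numerically: 14/15 ≈ 0.9333.
Is 14/15 < 1? YES.
Since P[∪ A_i] ≤ 14/15 < 1, the complement has P[∩ A_i^c] ≥ 1 − 14/15 = 1/15 > 0, so some outcome avoids every A_i.

27·p = 14/15 ≈ 0.9333; existence CERTIFIED by the union bound.


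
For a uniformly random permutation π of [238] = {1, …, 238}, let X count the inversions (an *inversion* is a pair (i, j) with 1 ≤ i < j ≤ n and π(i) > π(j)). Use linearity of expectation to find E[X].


Write X = Σ X_I over the C(238, 2) = 28203 pairs i < j, with X_I the indicator of one inversion.
There are 28203 indicators.
For each fixed pair i < j, the values π(i) and π(j) are two distinct elements of {1, …, 238} in uniformly random order; by symmetry P[π(i) > π(j)] = 1/2.
By linearity: E[X] = 28203 · (1/2) = C(238, 2) · (1/2) = 28203/2 = 28203/2 ≈ 14101.50000.

E[X] = 28203/2 = 14101.50000.


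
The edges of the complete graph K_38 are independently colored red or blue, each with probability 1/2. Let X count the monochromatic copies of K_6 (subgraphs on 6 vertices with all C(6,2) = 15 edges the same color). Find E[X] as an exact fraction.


Let X = Σ_S X_S over the C(38, 6) = 2760681 subsets S of size 6, where X_S = 1 if the K_6 on S is monochromatic.
For a fixed S, the K_6 on S has C(6, 2) = 15 edges. P[all 15 edges red] = (1/2)^15, and likewise for blue, so P[monochromatic] = 2·(1/2)^15 = 2^{1 − 15} = 1/16384.
By linearity: E[X] = C(38, 6) · 2^{1 − 15} = 2760681 · 1/16384 = 2760681/16384.
Numerically: E[X] ≈ 168.4986.

E[X] = C(38,6)·2^(1−C(6,2)) = 2760681/16384 ≈ 168.4986.


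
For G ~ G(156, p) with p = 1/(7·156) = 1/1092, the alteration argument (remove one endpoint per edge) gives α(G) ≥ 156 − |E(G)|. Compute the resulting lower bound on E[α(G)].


E[|E(G)|] = C(156, 2)·p = 12090 · (1/1092) = 155/14.
E[α(G)] ≥ n − E[|E(G)|] = 156 − 155/14 = 2029/14.
Numerically: ≈ 144.9286.
(This is only a lower bound; the true E[α(G)] may be larger.)

E[α(G)] ≥ 2029/14 ≈ 144.9286.


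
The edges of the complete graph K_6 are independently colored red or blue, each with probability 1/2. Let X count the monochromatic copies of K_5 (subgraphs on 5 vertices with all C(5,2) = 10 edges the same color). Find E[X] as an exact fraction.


Let X = Σ_S X_S over the C(6, 5) = 6 subsets S of size 5, where X_S = 1 if the K_5 on S is monochromatic.
For a fixed S, the K_5 on S has C(5, 2) = 10 edges. P[all 10 edges red] = (1/2)^10, and likewise for blue, so P[monochromatic] = 2·(1/2)^10 = 2^{1 − 10} = 1/512.
By linearity: E[X] = C(6, 5) · 2^{1 − 10} = 6 · 1/512 = 3/256.
Numerically: E[X] ≈ 0.0117.

E[X] = C(6,5)·2^(1−C(5,2)) = 3/256 ≈ 0.0117.


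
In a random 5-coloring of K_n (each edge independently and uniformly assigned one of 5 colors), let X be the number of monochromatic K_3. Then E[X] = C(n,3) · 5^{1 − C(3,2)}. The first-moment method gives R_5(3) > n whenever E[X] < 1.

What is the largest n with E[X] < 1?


We need C(n, 3) · 5^{1 − 3} < 1, i.e. C(n, 3) < 5^{3 − 1} = 25.
Check values of n near the boundary:
  n = 3: C(3, 3) = 1; 1 < 25? YES
  n = 4: C(4, 3) = 4; 4 < 25? YES
  n = 5: C(5, 3) = 10; 10 < 25? YES
  n = 6: C(6, 3) = 20; 20 < 25? YES
  n = 7: C(7, 3) = 35; 35 < 25? NO
  n = 8: C(8, 3) = 56; 56 < 25? NO
The largest n with C(n, 3) < 25 is n = 6 (where E[X] = 4/5 ≈ 0.8000). Hence R_5(3) > 6, i.e. R_5(3) ≥ 7.

Largest n = 6; hence R_5(3) > 6.


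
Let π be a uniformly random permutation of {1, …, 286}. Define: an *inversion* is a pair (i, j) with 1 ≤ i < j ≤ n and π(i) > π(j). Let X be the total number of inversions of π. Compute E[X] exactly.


Write X = Σ X_I over the C(286, 2) = 40755 pairs i < j, with X_I the indicator of one inversion.
There are 40755 indicators.
For each fixed pair i < j, the values π(i) and π(j) are two distinct elements of {1, …, 286} in uniformly random order; by symmetry P[π(i) > π(j)] = 1/2.
By linearity: E[X] = 40755 · (1/2) = C(286, 2) · (1/2) = 40755/2 = 40755/2 ≈ 20377.500.

E[X] = 40755/2 = 20377.500.


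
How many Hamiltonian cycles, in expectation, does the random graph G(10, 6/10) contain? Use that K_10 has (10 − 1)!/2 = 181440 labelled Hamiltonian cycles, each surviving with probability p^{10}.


K_10 has (10 − 1)!/2 = 181440 labelled Hamiltonian cycles.
For each such Hamiltonian cycle H, let X_H = 1 if all 10 edges of H are present in G. Then P[X_H = 1] = p^{10} = (3/5)^{10} = 59049/9765625.
By linearity of expectation: E[X] = Σ_H E[X_H] = 181440 · p^{10} = 181440 · 59049/9765625 = 2142770112/1953125.
Numerically: E[X] ≈ 1097.

E[X] = 181440 · (3/5)^{10} = 2142770112/1953125 ≈ 1097.


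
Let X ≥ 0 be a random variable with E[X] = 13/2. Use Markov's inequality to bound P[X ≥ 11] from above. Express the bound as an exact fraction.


μ = E[X] = 13/2, a = 11.
Markov: P[X ≥ 11] ≤ μ/a = (13/2)/11 = 13/22.
Numerically: ≈ 0.5909.
(Since a = 11 > μ = 6.5000, the bound 13/22 is < 1 and informative.)

P[X ≥ 11] ≤ 13/22 ≈ 0.5909.


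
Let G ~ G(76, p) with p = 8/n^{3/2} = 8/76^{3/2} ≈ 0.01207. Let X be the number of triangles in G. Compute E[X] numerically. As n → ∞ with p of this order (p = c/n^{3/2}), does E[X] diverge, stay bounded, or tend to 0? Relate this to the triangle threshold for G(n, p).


Number of potential triangles: C(76, 3) = 70300.
Each occurs with probability p³ ≈ (0.01207)³ ≈ 1.760390e-06.
By linearity: E[X] = C(76, 3)·p³ ≈ 70300 · 1.760390e-06 ≈ 0.1238.
Since α = 3/2 > 1, p = c/n^{3/2} = o(1/n) is below the triangle threshold p ~ 1/n. Asymptotically E[X] ~ (c³/6)·n^{3(1−α)} = (8³/6)·n^{-1.5} → 0, so by Markov's inequality G has no triangles w.h.p.

E[X] ≈ 0.1238; in regime p = Θ(1/n^{3/2}) E[X] tends to 0 (below the triangle threshold p ~ 1/n).


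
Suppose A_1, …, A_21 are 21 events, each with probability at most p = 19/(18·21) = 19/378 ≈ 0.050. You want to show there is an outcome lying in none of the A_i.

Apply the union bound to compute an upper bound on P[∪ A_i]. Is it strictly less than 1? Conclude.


Union bound: P[∪_{i=1}^{21} A_i] ≤ Σ_i P[A_i] ≤ 21·p = 21·(19/378) = 19/18.
Numerically: 19/18 ≈ 1.056.
Is 19/18 < 1? NO.
Since the bound 19/18 is ≥ 1, the union bound is uninformative here; it does NOT by itself certify existence.

21·p = 19/18 ≈ 1.056; existence NOT certified by the union bound.


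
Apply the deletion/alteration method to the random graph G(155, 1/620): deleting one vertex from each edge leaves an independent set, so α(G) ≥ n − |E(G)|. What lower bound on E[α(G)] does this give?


E[|E(G)|] = C(155, 2)·p = 11935 · (1/620) = 77/4.
E[α(G)] ≥ n − E[|E(G)|] = 155 − 77/4 = 543/4.
Numerically: ≈ 135.750000.
(This is only a lower bound; the true E[α(G)] may be larger.)

E[α(G)] ≥ 543/4 ≈ 135.750000.


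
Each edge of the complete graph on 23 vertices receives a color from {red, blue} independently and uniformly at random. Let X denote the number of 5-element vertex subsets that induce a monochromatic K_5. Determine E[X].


Let X = Σ_S X_S over the C(23, 5) = 33649 subsets S of size 5, where X_S = 1 if the K_5 on S is monochromatic.
For a fixed S, the K_5 on S has C(5, 2) = 10 edges. P[all 10 edges red] = (1/2)^10, and likewise for blue, so P[monochromatic] = 2·(1/2)^10 = 2^{1 − 10} = 1/512.
By linearity: E[X] = C(23, 5) · 2^{1 − 10} = 33649 · 1/512 = 33649/512.
Numerically: E[X] ≈ 65.720703.

E[X] = C(23,5)·2^(1−C(5,2)) = 33649/512 ≈ 65.720703.
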